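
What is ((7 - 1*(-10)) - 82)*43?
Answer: -2795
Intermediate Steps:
((7 - 1*(-10)) - 82)*43 = ((7 + 10) - 82)*43 = (17 - 82)*43 = -65*43 = -2795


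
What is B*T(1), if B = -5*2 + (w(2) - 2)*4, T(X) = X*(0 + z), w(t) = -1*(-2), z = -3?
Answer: 30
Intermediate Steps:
w(t) = 2
T(X) = -3*X (T(X) = X*(0 - 3) = X*(-3) = -3*X)
B = -10 (B = -5*2 + (2 - 2)*4 = -10 + 0*4 = -10 + 0 = -10)
B*T(1) = -(-30) = -10*(-3) = 30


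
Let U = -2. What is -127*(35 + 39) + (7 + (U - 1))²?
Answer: -9382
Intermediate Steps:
-127*(35 + 39) + (7 + (U - 1))² = -127*(35 + 39) + (7 + (-2 - 1))² = -127*74 + (7 - 3)² = -9398 + 4² = -9398 + 16 = -9382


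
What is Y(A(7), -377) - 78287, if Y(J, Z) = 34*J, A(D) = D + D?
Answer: -77811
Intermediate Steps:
A(D) = 2*D
Y(A(7), -377) - 78287 = 34*(2*7) - 78287 = 34*14 - 78287 = 476 - 78287 = -77811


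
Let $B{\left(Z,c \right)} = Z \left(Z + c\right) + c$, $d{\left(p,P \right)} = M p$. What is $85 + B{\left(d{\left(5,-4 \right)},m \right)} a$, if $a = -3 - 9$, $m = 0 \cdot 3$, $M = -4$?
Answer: $-4715$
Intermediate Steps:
$d{\left(p,P \right)} = - 4 p$
$m = 0$
$a = -12$ ($a = -3 - 9 = -12$)
$B{\left(Z,c \right)} = c + Z \left(Z + c\right)$
$85 + B{\left(d{\left(5,-4 \right)},m \right)} a = 85 + \left(0 + \left(\left(-4\right) 5\right)^{2} + \left(-4\right) 5 \cdot 0\right) \left(-12\right) = 85 + \left(0 + \left(-20\right)^{2} - 0\right) \left(-12\right) = 85 + \left(0 + 400 + 0\right) \left(-12\right) = 85 + 400 \left(-12\right) = 85 - 4800 = -4715$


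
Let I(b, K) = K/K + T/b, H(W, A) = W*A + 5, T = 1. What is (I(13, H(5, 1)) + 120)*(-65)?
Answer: -7870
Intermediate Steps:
H(W, A) = 5 + A*W (H(W, A) = A*W + 5 = 5 + A*W)
I(b, K) = 1 + 1/b (I(b, K) = K/K + 1/b = 1 + 1/b)
(I(13, H(5, 1)) + 120)*(-65) = ((1 + 13)/13 + 120)*(-65) = ((1/13)*14 + 120)*(-65) = (14/13 + 120)*(-65) = (1574/13)*(-65) = -7870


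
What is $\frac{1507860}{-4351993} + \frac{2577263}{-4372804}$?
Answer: $- \frac{17809806774599}{19030412398372} \approx -0.93586$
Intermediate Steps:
$\frac{1507860}{-4351993} + \frac{2577263}{-4372804} = 1507860 \left(- \frac{1}{4351993}\right) + 2577263 \left(- \frac{1}{4372804}\right) = - \frac{1507860}{4351993} - \frac{2577263}{4372804} = - \frac{17809806774599}{19030412398372}$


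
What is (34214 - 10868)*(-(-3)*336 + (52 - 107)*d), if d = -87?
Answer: 135243378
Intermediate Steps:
(34214 - 10868)*(-(-3)*336 + (52 - 107)*d) = (34214 - 10868)*(-(-3)*336 + (52 - 107)*(-87)) = 23346*(-1*(-1008) - 55*(-87)) = 23346*(1008 + 4785) = 23346*5793 = 135243378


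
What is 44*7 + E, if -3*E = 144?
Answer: 260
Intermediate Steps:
E = -48 (E = -⅓*144 = -48)
44*7 + E = 44*7 - 48 = 308 - 48 = 260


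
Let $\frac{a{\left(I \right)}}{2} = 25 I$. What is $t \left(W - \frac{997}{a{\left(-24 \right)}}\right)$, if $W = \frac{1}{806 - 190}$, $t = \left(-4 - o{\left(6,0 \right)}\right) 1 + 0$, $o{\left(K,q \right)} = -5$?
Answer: $\frac{76919}{92400} \approx 0.83246$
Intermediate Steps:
$a{\left(I \right)} = 50 I$ ($a{\left(I \right)} = 2 \cdot 25 I = 50 I$)
$t = 1$ ($t = \left(-4 - -5\right) 1 + 0 = \left(-4 + 5\right) 1 + 0 = 1 \cdot 1 + 0 = 1 + 0 = 1$)
$W = \frac{1}{616} \approx 0.0016234$
$t \left(W - \frac{997}{a{\left(-24 \right)}}\right) = 1 \left(\frac{1}{616} - \frac{997}{50 \left(-24\right)}\right) = 1 \left(\frac{1}{616} - \frac{997}{-1200}\right) = 1 \left(\frac{1}{616} - - \frac{997}{1200}\right) = 1 \left(\frac{1}{616} + \frac{997}{1200}\right) = 1 \cdot \frac{76919}{92400} = \frac{76919}{92400}$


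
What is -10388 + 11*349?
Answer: -6549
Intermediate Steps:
-10388 + 11*349 = -10388 + 3839 = -6549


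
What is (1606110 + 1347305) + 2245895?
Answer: 5199310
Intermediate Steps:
(1606110 + 1347305) + 2245895 = 2953415 + 2245895 = 5199310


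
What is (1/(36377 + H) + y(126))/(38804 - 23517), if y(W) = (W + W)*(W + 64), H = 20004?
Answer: 2699522281/861896347 ≈ 3.1321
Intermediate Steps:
y(W) = 2*W*(64 + W) (y(W) = (2*W)*(64 + W) = 2*W*(64 + W))
(1/(36377 + H) + y(126))/(38804 - 23517) = (1/(36377 + 20004) + 2*126*(64 + 126))/(38804 - 23517) = (1/56381 + 2*126*190)/15287 = (1/56381 + 47880)*(1/15287) = (2699522281/56381)*(1/15287) = 2699522281/861896347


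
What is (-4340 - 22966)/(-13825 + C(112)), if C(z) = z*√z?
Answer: 5992150/3011519 + 194176*√7/3011519 ≈ 2.1603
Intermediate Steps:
C(z) = z^(3/2)
(-4340 - 22966)/(-13825 + C(112)) = (-4340 - 22966)/(-13825 + 112^(3/2)) = -27306/(-13825 + 448*√7)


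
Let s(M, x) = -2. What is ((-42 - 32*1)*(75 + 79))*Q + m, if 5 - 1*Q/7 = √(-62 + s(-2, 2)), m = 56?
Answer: -398804 + 638176*I ≈ -3.988e+5 + 6.3818e+5*I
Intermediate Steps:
Q = 35 - 56*I (Q = 35 - 7*√(-62 - 2) = 35 - 56*I ≈ 35.0 - 56.0*I)
((-42 - 32*1)*(75 + 79))*Q + m = ((-42 - 32*1)*(75 + 79))*(35 - 56*I) + 56 = ((-42 - 32)*154)*(35 - 56*I) + 56 = (-74*154)*(35 - 56*I) + 56 = -11396*(35 - 56*I) + 56 = (-398860 + 638176*I) + 56 = -398804 + 638176*I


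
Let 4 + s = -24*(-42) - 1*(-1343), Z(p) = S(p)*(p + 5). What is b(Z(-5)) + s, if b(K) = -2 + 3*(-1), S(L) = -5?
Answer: 2342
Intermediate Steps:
Z(p) = -25 - 5*p (Z(p) = -5*(p + 5) = -5*(5 + p) = -25 - 5*p)
b(K) = -5 (b(K) = -2 - 3 = -5)
s = 2347 (s = -4 + (-24*(-42) - 1*(-1343)) = -4 + (1008 + 1343) = -4 + 2351 = 2347)
b(Z(-5)) + s = -5 + 2347 = 2342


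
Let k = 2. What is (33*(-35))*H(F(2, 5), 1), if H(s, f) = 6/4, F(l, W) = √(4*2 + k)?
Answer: -3465/2 ≈ -1732.5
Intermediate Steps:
F(l, W) = √10 (F(l, W) = √(4*2 + 2) = √(8 + 2) = √10)
H(s, f) = 3/2 (H(s, f) = 6*(¼) = 3/2)
(33*(-35))*H(F(2, 5), 1) = (33*(-35))*(3/2) = -1155*3/2 = -3465/2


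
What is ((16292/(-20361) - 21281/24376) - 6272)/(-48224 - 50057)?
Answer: 283067983675/4434436361256 ≈ 0.063834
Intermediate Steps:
((16292/(-20361) - 21281/24376) - 6272)/(-48224 - 50057) = ((16292*(-1/20361) - 21281*1/24376) - 6272)/(-98281) = ((-16292/20361 - 21281/24376) - 6272)*(-1/98281) = (-75494203/45119976 - 6272)*(-1/98281) = -283067983675/45119976*(-1/98281) = 283067983675/4434436361256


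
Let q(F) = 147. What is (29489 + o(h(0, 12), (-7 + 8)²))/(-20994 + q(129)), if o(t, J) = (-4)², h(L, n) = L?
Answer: -9835/6949 ≈ -1.4153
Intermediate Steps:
o(t, J) = 16
(29489 + o(h(0, 12), (-7 + 8)²))/(-20994 + q(129)) = (29489 + 16)/(-20994 + 147) = 29505/(-20847) = 29505*(-1/20847) = -9835/6949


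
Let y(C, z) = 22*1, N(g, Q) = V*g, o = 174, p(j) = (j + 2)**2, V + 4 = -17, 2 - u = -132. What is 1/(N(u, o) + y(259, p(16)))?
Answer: -1/2792 ≈ -0.00035817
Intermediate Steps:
u = 134 (u = 2 - 1*(-132) = 2 + 132 = 134)
V = -21 (V = -4 - 17 = -21)
p(j) = (2 + j)**2
N(g, Q) = -21*g
y(C, z) = 22
1/(N(u, o) + y(259, p(16))) = 1/(-21*134 + 22) = 1/(-2814 + 22) = 1/(-2792) = -1/2792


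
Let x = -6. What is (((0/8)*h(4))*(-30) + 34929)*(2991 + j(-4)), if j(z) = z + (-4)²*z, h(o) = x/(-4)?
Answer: 102097467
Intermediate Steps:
h(o) = 3/2 (h(o) = -6/(-4) = -6*(-¼) = 3/2)
j(z) = 17*z (j(z) = z + 16*z = 17*z)
(((0/8)*h(4))*(-30) + 34929)*(2991 + j(-4)) = (((0/8)*(3/2))*(-30) + 34929)*(2991 + 17*(-4)) = (((0*(⅛))*(3/2))*(-30) + 34929)*(2991 - 68) = ((0*(3/2))*(-30) + 34929)*2923 = (0*(-30) + 34929)*2923 = (0 + 34929)*2923 = 34929*2923 = 102097467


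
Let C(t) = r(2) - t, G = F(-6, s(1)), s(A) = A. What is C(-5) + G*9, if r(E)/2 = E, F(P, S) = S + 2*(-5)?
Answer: -72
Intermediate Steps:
F(P, S) = -10 + S (F(P, S) = S - 10 = -10 + S)
G = -9 (G = -10 + 1 = -9)
r(E) = 2*E
C(t) = 4 - t (C(t) = 2*2 - t = 4 - t)
C(-5) + G*9 = (4 - 1*(-5)) - 9*9 = (4 + 5) - 81 = 9 - 81 = -72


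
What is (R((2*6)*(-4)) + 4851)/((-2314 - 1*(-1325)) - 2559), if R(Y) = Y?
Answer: -4803/3548 ≈ -1.3537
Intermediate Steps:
(R((2*6)*(-4)) + 4851)/((-2314 - 1*(-1325)) - 2559) = ((2*6)*(-4) + 4851)/((-2314 - 1*(-1325)) - 2559) = (12*(-4) + 4851)/((-2314 + 1325) - 2559) = (-48 + 4851)/(-989 - 2559) = 4803/(-3548) = 4803*(-1/3548) = -4803/3548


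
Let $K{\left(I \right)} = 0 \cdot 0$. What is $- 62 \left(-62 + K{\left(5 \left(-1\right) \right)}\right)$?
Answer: $3844$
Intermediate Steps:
$K{\left(I \right)} = 0$
$- 62 \left(-62 + K{\left(5 \left(-1\right) \right)}\right) = - 62 \left(-62 + 0\right) = \left(-62\right) \left(-62\right) = 3844$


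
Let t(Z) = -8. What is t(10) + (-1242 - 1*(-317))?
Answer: -933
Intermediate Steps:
t(10) + (-1242 - 1*(-317)) = -8 + (-1242 - 1*(-317)) = -8 + (-1242 + 317) = -8 - 925 = -933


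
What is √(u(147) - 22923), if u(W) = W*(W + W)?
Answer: 3*√2255 ≈ 142.46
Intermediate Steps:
u(W) = 2*W² (u(W) = W*(2*W) = 2*W²)
√(u(147) - 22923) = √(2*147² - 22923) = √(2*21609 - 22923) = √(43218 - 22923) = √20295 = 3*√2255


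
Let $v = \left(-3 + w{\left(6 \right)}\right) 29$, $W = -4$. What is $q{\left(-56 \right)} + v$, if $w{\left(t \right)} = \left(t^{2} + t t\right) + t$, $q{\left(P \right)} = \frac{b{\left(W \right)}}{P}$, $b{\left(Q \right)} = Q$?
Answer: $\frac{30451}{14} \approx 2175.1$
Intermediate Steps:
$q{\left(P \right)} = - \frac{4}{P}$
$w{\left(t \right)} = t + 2 t^{2}$ ($w{\left(t \right)} = \left(t^{2} + t^{2}\right) + t = 2 t^{2} + t = t + 2 t^{2}$)
$v = 2175$ ($v = \left(-3 + 6 \left(1 + 2 \cdot 6\right)\right) 29 = \left(-3 + 6 \left(1 + 12\right)\right) 29 = \left(-3 + 6 \cdot 13\right) 29 = \left(-3 + 78\right) 29 = 75 \cdot 29 = 2175$)
$q{\left(-56 \right)} + v = - \frac{4}{-56} + 2175 = \left(-4\right) \left(- \frac{1}{56}\right) + 2175 = \frac{1}{14} + 2175 = \frac{30451}{14}$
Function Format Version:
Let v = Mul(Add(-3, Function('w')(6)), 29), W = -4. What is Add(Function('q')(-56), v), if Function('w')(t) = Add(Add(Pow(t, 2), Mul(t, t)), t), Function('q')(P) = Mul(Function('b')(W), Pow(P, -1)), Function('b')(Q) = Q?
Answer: Rational(30451, 14) ≈ 2175.1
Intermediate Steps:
Function('q')(P) = Mul(-4, Pow(P, -1))
Function('w')(t) = Add(t, Mul(2, Pow(t, 2))) (Function('w')(t) = Add(Add(Pow(t, 2), Pow(t, 2)), t) = Add(Mul(2, Pow(t, 2)), t) = Add(t, Mul(2, Pow(t, 2))))
v = 2175 (v = Mul(Add(-3, Mul(6, Add(1, Mul(2, 6)))), 29) = Mul(Add(-3, Mul(6, Add(1, 12))), 29) = Mul(Add(-3, Mul(6, 13)), 29) = Mul(Add(-3, 78), 29) = Mul(75, 29) = 2175)
Add(Function('q')(-56), v) = Add(Mul(-4, Pow(-56, -1)), 2175) = Add(Mul(-4, Rational(-1, 56)), 2175) = Add(Rational(1, 14), 2175) = Rational(30451, 14)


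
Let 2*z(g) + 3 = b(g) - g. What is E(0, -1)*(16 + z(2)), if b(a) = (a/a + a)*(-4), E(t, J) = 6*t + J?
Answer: -15/2 ≈ -7.5000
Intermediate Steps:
E(t, J) = J + 6*t
b(a) = -4 - 4*a (b(a) = (1 + a)*(-4) = -4 - 4*a)
z(g) = -7/2 - 5*g/2 (z(g) = -3/2 + ((-4 - 4*g) - g)/2 = -3/2 + (-4 - 5*g)/2 = -3/2 + (-2 - 5*g/2) = -7/2 - 5*g/2)
E(0, -1)*(16 + z(2)) = (-1 + 6*0)*(16 + (-7/2 - 5/2*2)) = (-1 + 0)*(16 + (-7/2 - 5)) = -(16 - 17/2) = -1*15/2 = -15/2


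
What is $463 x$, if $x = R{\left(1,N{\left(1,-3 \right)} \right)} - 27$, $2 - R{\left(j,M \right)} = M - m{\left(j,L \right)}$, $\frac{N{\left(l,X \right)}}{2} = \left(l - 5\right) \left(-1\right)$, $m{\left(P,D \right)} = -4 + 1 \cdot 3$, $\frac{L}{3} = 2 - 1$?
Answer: $-15742$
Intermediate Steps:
$L = 3$ ($L = 3 \left(2 - 1\right) = 3 \cdot 1 = 3$)
$m{\left(P,D \right)} = -1$ ($m{\left(P,D \right)} = -4 + 3 = -1$)
$N{\left(l,X \right)} = 10 - 2 l$ ($N{\left(l,X \right)} = 2 \left(l - 5\right) \left(-1\right) = 2 \left(-5 + l\right) \left(-1\right) = 2 \left(5 - l\right) = 10 - 2 l$)
$R{\left(j,M \right)} = 1 - M$ ($R{\left(j,M \right)} = 2 - \left(M - -1\right) = 2 - \left(M + 1\right) = 2 - \left(1 + M\right) = 1 - M$)
$x = -34$ ($x = \left(1 - \left(10 - 2\right)\right) - 27 = \left(1 - 8\right) - 27 = -7 - 27 = -34$)
$463 x = 463 \left(-34\right) = -15742$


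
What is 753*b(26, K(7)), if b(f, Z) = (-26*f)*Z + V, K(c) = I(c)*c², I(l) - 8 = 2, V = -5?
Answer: -249427485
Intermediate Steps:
I(l) = 10 (I(l) = 8 + 2 = 10)
K(c) = 10*c²
b(f, Z) = -5 - 26*Z*f (b(f, Z) = (-26*f)*Z - 5 = -26*Z*f - 5 = -5 - 26*Z*f)
753*b(26, K(7)) = 753*(-5 - 26*10*7²*26) = 753*(-5 - 26*10*49*26) = 753*(-5 - 26*490*26) = 753*(-5 - 331240) = 753*(-331245) = -249427485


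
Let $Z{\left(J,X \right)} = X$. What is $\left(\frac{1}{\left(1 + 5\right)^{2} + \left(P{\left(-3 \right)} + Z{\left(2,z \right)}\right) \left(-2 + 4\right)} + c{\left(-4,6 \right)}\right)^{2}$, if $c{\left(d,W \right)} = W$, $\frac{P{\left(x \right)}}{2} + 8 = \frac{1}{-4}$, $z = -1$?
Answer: $49$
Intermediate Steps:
$P{\left(x \right)} = - \frac{33}{2}$ ($P{\left(x \right)} = -16 + \frac{2}{-4} = -16 + 2 \left(- \frac{1}{4}\right) = -16 - \frac{1}{2} = - \frac{33}{2}$)
$\left(\frac{1}{\left(1 + 5\right)^{2} + \left(P{\left(-3 \right)} + Z{\left(2,z \right)}\right) \left(-2 + 4\right)} + c{\left(-4,6 \right)}\right)^{2} = \left(\frac{1}{\left(1 + 5\right)^{2} + \left(- \frac{33}{2} - 1\right) \left(-2 + 4\right)} + 6\right)^{2} = \left(\frac{1}{6^{2} - 35} + 6\right)^{2} = \left(\frac{1}{36 - 35} + 6\right)^{2} = \left(1^{-1} + 6\right)^{2} = \left(1 + 6\right)^{2} = 7^{2} = 49$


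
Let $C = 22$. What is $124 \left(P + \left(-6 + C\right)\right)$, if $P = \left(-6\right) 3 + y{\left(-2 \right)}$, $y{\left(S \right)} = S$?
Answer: $-496$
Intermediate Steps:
$P = -20$ ($P = \left(-6\right) 3 - 2 = -18 - 2 = -20$)
$124 \left(P + \left(-6 + C\right)\right) = 124 \left(-20 + \left(-6 + 22\right)\right) = 124 \left(-20 + 16\right) = 124 \left(-4\right) = -496$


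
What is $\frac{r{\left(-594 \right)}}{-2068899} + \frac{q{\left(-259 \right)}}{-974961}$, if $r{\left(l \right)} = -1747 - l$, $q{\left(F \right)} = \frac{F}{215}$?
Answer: $\frac{80741267312}{144558535052295} \approx 0.00055854$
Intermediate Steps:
$q{\left(F \right)} = \frac{F}{215}$ ($q{\left(F \right)} = F \frac{1}{215} = \frac{F}{215}$)
$\frac{r{\left(-594 \right)}}{-2068899} + \frac{q{\left(-259 \right)}}{-974961} = \frac{-1747 - -594}{-2068899} + \frac{\frac{1}{215} \left(-259\right)}{-974961} = \left(-1747 + 594\right) \left(- \frac{1}{2068899}\right) - - \frac{259}{209616615} = \left(-1153\right) \left(- \frac{1}{2068899}\right) + \frac{259}{209616615} = \frac{1153}{2068899} + \frac{259}{209616615} = \frac{80741267312}{144558535052295}$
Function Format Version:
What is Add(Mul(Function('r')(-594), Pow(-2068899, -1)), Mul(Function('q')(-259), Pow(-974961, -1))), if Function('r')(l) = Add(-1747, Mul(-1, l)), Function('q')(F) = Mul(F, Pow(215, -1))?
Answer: Rational(80741267312, 144558535052295) ≈ 0.00055854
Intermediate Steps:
Function('q')(F) = Mul(Rational(1, 215), F) (Function('q')(F) = Mul(F, Rational(1, 215)) = Mul(Rational(1, 215), F))
Add(Mul(Function('r')(-594), Pow(-2068899, -1)), Mul(Function('q')(-259), Pow(-974961, -1))) = Add(Mul(Add(-1747, Mul(-1, -594)), Pow(-2068899, -1)), Mul(Mul(Rational(1, 215), -259), Pow(-974961, -1))) = Add(Mul(Add(-1747, 594), Rational(-1, 2068899)), Mul(Rational(-259, 215), Rational(-1, 974961))) = Add(Mul(-1153, Rational(-1, 2068899)), Rational(259, 209616615)) = Add(Rational(1153, 2068899), Rational(259, 209616615)) = Rational(80741267312, 144558535052295)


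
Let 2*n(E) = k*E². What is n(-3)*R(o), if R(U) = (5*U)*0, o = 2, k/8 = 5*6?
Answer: 0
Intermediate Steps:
k = 240 (k = 8*(5*6) = 8*30 = 240)
n(E) = 120*E² (n(E) = (240*E²)/2 = 120*E²)
R(U) = 0
n(-3)*R(o) = (120*(-3)²)*0 = (120*9)*0 = 1080*0 = 0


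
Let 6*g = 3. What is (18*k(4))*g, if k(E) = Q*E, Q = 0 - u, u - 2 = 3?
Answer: -180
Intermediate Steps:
u = 5 (u = 2 + 3 = 5)
g = ½ (g = (⅙)*3 = ½ ≈ 0.50000)
Q = -5 (Q = 0 - 1*5 = 0 - 5 = -5)
k(E) = -5*E
(18*k(4))*g = (18*(-5*4))*(½) = (18*(-20))*(½) = -360*½ = -180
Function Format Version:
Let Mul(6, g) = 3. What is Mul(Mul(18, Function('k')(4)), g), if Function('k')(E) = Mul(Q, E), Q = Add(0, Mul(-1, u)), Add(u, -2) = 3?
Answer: -180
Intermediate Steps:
u = 5 (u = Add(2, 3) = 5)
g = Rational(1, 2) (g = Mul(Rational(1, 6), 3) = Rational(1, 2) ≈ 0.50000)
Q = -5 (Q = Add(0, Mul(-1, 5)) = Add(0, -5) = -5)
Function('k')(E) = Mul(-5, E)
Mul(Mul(18, Function('k')(4)), g) = Mul(Mul(18, Mul(-5, 4)), Rational(1, 2)) = Mul(Mul(18, -20), Rational(1, 2)) = Mul(-360, Rational(1, 2)) = -180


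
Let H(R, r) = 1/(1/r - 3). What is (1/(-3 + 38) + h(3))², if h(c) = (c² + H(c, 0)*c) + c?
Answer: 177241/1225 ≈ 144.69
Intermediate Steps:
H(R, r) = 1/(-3 + 1/r)
h(c) = c + c² (h(c) = (c² + (-1*0/(-1 + 3*0))*c) + c = (c² + (-1*0/(-1 + 0))*c) + c = (c² + (-1*0/(-1))*c) + c = (c² + (-1*0*(-1))*c) + c = (c² + 0*c) + c = (c² + 0) + c = c² + c = c + c²)
(1/(-3 + 38) + h(3))² = (1/(-3 + 38) + 3*(1 + 3))² = (1/35 + 3*4)² = (1/35 + 12)² = (421/35)² = 177241/1225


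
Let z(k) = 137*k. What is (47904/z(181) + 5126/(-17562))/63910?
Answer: 357090313/13915920426870 ≈ 2.5661e-5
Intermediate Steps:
(47904/z(181) + 5126/(-17562))/63910 = (47904/((137*181)) + 5126/(-17562))/63910 = (47904/24797 + 5126*(-1/17562))*(1/63910) = (47904*(1/24797) - 2563/8781)*(1/63910) = (47904/24797 - 2563/8781)*(1/63910) = (357090313/217742457)*(1/63910) = 357090313/13915920426870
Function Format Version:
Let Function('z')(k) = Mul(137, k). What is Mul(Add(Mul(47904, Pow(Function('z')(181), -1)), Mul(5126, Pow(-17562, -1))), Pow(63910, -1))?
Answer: Rational(357090313, 13915920426870) ≈ 2.5661e-5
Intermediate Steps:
Mul(Add(Mul(47904, Pow(Function('z')(181), -1)), Mul(5126, Pow(-17562, -1))), Pow(63910, -1)) = Mul(Add(Mul(47904, Pow(Mul(137, 181), -1)), Mul(5126, Pow(-17562, -1))), Pow(63910, -1)) = Mul(Add(Mul(47904, Pow(24797, -1)), Mul(5126, Rational(-1, 17562))), Rational(1, 63910)) = Mul(Add(Mul(47904, Rational(1, 24797)), Rational(-2563, 8781)), Rational(1, 63910)) = Mul(Add(Rational(47904, 24797), Rational(-2563, 8781)), Rational(1, 63910)) = Mul(Rational(357090313, 217742457), Rational(1, 63910)) = Rational(357090313, 13915920426870)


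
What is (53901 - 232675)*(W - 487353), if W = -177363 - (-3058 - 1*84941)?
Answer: 103102004958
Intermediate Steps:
W = -89364 (W = -177363 - (-3058 - 84941) = -177363 - 1*(-87999) = -177363 + 87999 = -89364)
(53901 - 232675)*(W - 487353) = (53901 - 232675)*(-89364 - 487353) = -178774*(-576717) = 103102004958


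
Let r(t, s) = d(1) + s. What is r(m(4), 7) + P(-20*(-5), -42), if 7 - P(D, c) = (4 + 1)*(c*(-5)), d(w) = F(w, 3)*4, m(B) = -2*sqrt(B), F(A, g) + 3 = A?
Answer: -1044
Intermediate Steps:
F(A, g) = -3 + A
d(w) = -12 + 4*w (d(w) = (-3 + w)*4 = -12 + 4*w)
P(D, c) = 7 + 25*c (P(D, c) = 7 - (4 + 1)*c*(-5) = 7 - 5*(-5*c) = 7 - (-25)*c = 7 + 25*c)
r(t, s) = -8 + s (r(t, s) = (-12 + 4*1) + s = (-12 + 4) + s = -8 + s)
r(m(4), 7) + P(-20*(-5), -42) = (-8 + 7) + (7 + 25*(-42)) = -1 + (7 - 1050) = -1 - 1043 = -1044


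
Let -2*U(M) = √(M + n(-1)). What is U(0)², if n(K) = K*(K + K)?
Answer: ½ ≈ 0.50000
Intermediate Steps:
n(K) = 2*K² (n(K) = K*(2*K) = 2*K²)
U(M) = -√(2 + M)/2 (U(M) = -√(M + 2*(-1)²)/2 = -√(M + 2*1)/2 = -√(M + 2)/2 = -√(2 + M)/2)
U(0)² = (-√(2 + 0)/2)² = (-√2/2)² = ½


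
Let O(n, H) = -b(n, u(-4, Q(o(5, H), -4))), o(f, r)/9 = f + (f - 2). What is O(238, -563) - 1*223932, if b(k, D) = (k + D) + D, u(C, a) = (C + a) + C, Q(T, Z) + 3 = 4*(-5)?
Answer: -224108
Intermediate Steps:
o(f, r) = -18 + 18*f (o(f, r) = 9*(f + (f - 2)) = 9*(f + (-2 + f)) = 9*(-2 + 2*f) = -18 + 18*f)
Q(T, Z) = -23 (Q(T, Z) = -3 + 4*(-5) = -3 - 20 = -23)
u(C, a) = a + 2*C
b(k, D) = k + 2*D (b(k, D) = (D + k) + D = k + 2*D)
O(n, H) = 62 - n (O(n, H) = -(n + 2*(-23 + 2*(-4))) = -(n + 2*(-23 - 8)) = -(n + 2*(-31)) = -(n - 62) = -(-62 + n) = 62 - n)
O(238, -563) - 1*223932 = (62 - 1*238) - 1*223932 = (62 - 238) - 223932 = -176 - 223932 = -224108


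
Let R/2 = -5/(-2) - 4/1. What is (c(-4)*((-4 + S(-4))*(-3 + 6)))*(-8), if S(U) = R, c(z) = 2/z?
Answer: -84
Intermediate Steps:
R = -3 (R = 2*(-5/(-2) - 4/1) = 2*(-5*(-½) - 4*1) = 2*(5/2 - 4) = 2*(-3/2) = -3)
S(U) = -3
(c(-4)*((-4 + S(-4))*(-3 + 6)))*(-8) = ((2/(-4))*((-4 - 3)*(-3 + 6)))*(-8) = ((2*(-¼))*(-7*3))*(-8) = -½*(-21)*(-8) = (21/2)*(-8) = -84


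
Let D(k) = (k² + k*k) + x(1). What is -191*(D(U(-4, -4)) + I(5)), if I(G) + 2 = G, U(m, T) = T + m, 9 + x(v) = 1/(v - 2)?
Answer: -23111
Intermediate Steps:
x(v) = -9 + 1/(-2 + v) (x(v) = -9 + 1/(v - 2) = -9 + 1/(-2 + v))
D(k) = -10 + 2*k² (D(k) = (k² + k*k) + (19 - 9*1)/(-2 + 1) = (k² + k²) + (19 - 9)/(-1) = 2*k² - 1*10 = 2*k² - 10 = -10 + 2*k²)
I(G) = -2 + G
-191*(D(U(-4, -4)) + I(5)) = -191*((-10 + 2*(-4 - 4)²) + (-2 + 5)) = -191*((-10 + 2*(-8)²) + 3) = -191*((-10 + 2*64) + 3) = -191*((-10 + 128) + 3) = -191*(118 + 3) = -191*121 = -23111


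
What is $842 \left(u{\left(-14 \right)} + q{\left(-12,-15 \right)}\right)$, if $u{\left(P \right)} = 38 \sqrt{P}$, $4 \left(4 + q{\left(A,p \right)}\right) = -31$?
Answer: $- \frac{19787}{2} + 31996 i \sqrt{14} \approx -9893.5 + 1.1972 \cdot 10^{5} i$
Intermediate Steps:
$q{\left(A,p \right)} = - \frac{47}{4}$ ($q{\left(A,p \right)} = -4 + \frac{1}{4} \left(-31\right) = -4 - \frac{31}{4} = - \frac{47}{4}$)
$842 \left(u{\left(-14 \right)} + q{\left(-12,-15 \right)}\right) = 842 \left(38 \sqrt{-14} - \frac{47}{4}\right) = 842 \left(38 i \sqrt{14} - \frac{47}{4}\right) = 842 \left(- \frac{47}{4} + 38 i \sqrt{14}\right) = - \frac{19787}{2} + 31996 i \sqrt{14}$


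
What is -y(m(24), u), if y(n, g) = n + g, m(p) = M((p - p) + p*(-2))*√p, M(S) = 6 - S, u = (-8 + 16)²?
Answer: -64 - 108*√6 ≈ -328.54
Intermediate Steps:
u = 64 (u = 8² = 64)
m(p) = √p*(6 + 2*p) (m(p) = (6 - ((p - p) + p*(-2)))*√p = (6 - (0 - 2*p))*√p = (6 - (-2)*p)*√p = (6 + 2*p)*√p = √p*(6 + 2*p))
y(n, g) = g + n
-y(m(24), u) = -(64 + 2*√24*(3 + 24)) = -(64 + 2*(2*√6)*27) = -(64 + 108*√6) = -64 - 108*√6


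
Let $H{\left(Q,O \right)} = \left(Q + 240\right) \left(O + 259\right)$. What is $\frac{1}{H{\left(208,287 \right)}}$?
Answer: $\frac{1}{244608} \approx 4.0882 \cdot 10^{-6}$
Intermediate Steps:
$H{\left(Q,O \right)} = \left(240 + Q\right) \left(259 + O\right)$
$\frac{1}{H{\left(208,287 \right)}} = \frac{1}{62160 + 240 \cdot 287 + 259 \cdot 208 + 287 \cdot 208} = \frac{1}{62160 + 68880 + 53872 + 59696} = \frac{1}{244608}$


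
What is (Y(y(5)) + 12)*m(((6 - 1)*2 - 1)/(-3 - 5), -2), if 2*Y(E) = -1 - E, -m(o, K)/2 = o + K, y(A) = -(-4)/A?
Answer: 555/8 ≈ 69.375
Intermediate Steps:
y(A) = 4/A
m(o, K) = -2*K - 2*o (m(o, K) = -2*(o + K) = -2*(K + o) = -2*K - 2*o)
Y(E) = -½ - E/2 (Y(E) = (-1 - E)/2 = -½ - E/2)
(Y(y(5)) + 12)*m(((6 - 1)*2 - 1)/(-3 - 5), -2) = ((-½ - 2/5) + 12)*(-2*(-2) - 2*((6 - 1)*2 - 1)/(-3 - 5)) = ((-½ - 2/5) + 12)*(4 - 2*(5*2 - 1)/(-8)) = ((-½ - ½*⅘) + 12)*(4 - 2*(10 - 1)*(-1)/8) = ((-½ - ⅖) + 12)*(4 - 18*(-1)/8) = (-9/10 + 12)*(4 - 2*(-9/8)) = 111*(4 + 9/4)/10 = (111/10)*(25/4) = 555/8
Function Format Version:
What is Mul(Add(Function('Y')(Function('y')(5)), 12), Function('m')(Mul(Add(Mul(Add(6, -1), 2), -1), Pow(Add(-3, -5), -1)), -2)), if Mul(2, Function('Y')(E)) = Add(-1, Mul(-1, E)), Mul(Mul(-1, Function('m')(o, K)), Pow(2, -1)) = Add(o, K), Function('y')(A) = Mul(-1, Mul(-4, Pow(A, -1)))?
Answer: Rational(555, 8) ≈ 69.375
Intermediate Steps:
Function('y')(A) = Mul(4, Pow(A, -1))
Function('m')(o, K) = Add(Mul(-2, K), Mul(-2, o)) (Function('m')(o, K) = Mul(-2, Add(o, K)) = Mul(-2, Add(K, o)) = Add(Mul(-2, K), Mul(-2, o)))
Function('Y')(E) = Add(Rational(-1, 2), Mul(Rational(-1, 2), E)) (Function('Y')(E) = Mul(Rational(1, 2), Add(-1, Mul(-1, E))) = Add(Rational(-1, 2), Mul(Rational(-1, 2), E)))
Mul(Add(Function('Y')(Function('y')(5)), 12), Function('m')(Mul(Add(Mul(Add(6, -1), 2), -1), Pow(Add(-3, -5), -1)), -2)) = Mul(Add(Add(Rational(-1, 2), Mul(Rational(-1, 2), Mul(4, Pow(5, -1)))), 12), Add(Mul(-2, -2), Mul(-2, Mul(Add(Mul(Add(6, -1), 2), -1), Pow(Add(-3, -5), -1))))) = Mul(Add(Add(Rational(-1, 2), Mul(Rational(-1, 2), Mul(4, Rational(1, 5)))), 12), Add(4, Mul(-2, Mul(Add(Mul(5, 2), -1), Pow(-8, -1))))) = Mul(Add(Add(Rational(-1, 2), Mul(Rational(-1, 2), Rational(4, 5))), 12), Add(4, Mul(-2, Mul(Add(10, -1), Rational(-1, 8))))) = Mul(Add(Add(Rational(-1, 2), Rational(-2, 5)), 12), Add(4, Mul(-2, Mul(9, Rational(-1, 8))))) = Mul(Add(Rational(-9, 10), 12), Add(4, Mul(-2, Rational(-9, 8)))) = Mul(Rational(111, 10), Add(4, Rational(9, 4))) = Mul(Rational(111, 10), Rational(25, 4)) = Rational(555, 8)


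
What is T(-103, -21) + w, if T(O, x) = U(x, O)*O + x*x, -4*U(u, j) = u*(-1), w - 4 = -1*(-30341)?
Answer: 125307/4 ≈ 31327.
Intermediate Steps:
w = 30345 (w = 4 - 1*(-30341) = 4 + 30341 = 30345)
U(u, j) = u/4 (U(u, j) = -u*(-1)/4 = -(-1)*u/4 = u/4)
T(O, x) = x**2 + O*x/4 (T(O, x) = (x/4)*O + x*x = O*x/4 + x**2 = x**2 + O*x/4)
T(-103, -21) + w = (1/4)*(-21)*(-103 + 4*(-21)) + 30345 = (1/4)*(-21)*(-103 - 84) + 30345 = (1/4)*(-21)*(-187) + 30345 = 3927/4 + 30345 = 125307/4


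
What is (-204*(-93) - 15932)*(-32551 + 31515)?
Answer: -3149440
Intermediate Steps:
(-204*(-93) - 15932)*(-32551 + 31515) = (18972 - 15932)*(-1036) = 3040*(-1036) = -3149440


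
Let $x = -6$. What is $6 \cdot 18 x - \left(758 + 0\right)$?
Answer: $-1406$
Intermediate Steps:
$6 \cdot 18 x - \left(758 + 0\right) = 6 \cdot 18 \left(-6\right) - \left(758 + 0\right) = 108 \left(-6\right) - 758 = -648 - 758 = -1406$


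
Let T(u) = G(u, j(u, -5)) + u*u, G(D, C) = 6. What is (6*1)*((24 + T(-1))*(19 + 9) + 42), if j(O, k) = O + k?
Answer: 5460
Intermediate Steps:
T(u) = 6 + u² (T(u) = 6 + u*u = 6 + u²)
(6*1)*((24 + T(-1))*(19 + 9) + 42) = (6*1)*((24 + (6 + (-1)²))*(19 + 9) + 42) = 6*((24 + (6 + 1))*28 + 42) = 6*((24 + 7)*28 + 42) = 6*(31*28 + 42) = 6*(868 + 42) = 6*910 = 5460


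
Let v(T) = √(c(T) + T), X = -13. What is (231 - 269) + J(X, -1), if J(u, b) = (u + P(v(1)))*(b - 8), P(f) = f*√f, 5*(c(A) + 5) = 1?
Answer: 79 - 9*(-19)^(¾)*5^(¼)/5 ≈ 96.321 - 17.321*I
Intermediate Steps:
c(A) = -24/5 (c(A) = -5 + (⅕)*1 = -5 + ⅕ = -24/5)
v(T) = √(-24/5 + T)
P(f) = f^(3/2)
J(u, b) = (-8 + b)*(u + 5^(¼)*19^(¾)*I^(3/2)/5) (J(u, b) = (u + (√(-120 + 25*1)/5)^(3/2))*(b - 8) = (u + (√(-120 + 25)/5)^(3/2))*(-8 + b) = (u + (√(-95)/5)^(3/2))*(-8 + b) = (u + ((I*√95)/5)^(3/2))*(-8 + b) = (u + (I*√95/5)^(3/2))*(-8 + b) = (u + 5^(¼)*19^(¾)*I^(3/2)/5)*(-8 + b) = (-8 + b)*(u + 5^(¼)*19^(¾)*I^(3/2)/5))
(231 - 269) + J(X, -1) = (231 - 269) + (-8*(-13) - 1*(-13) - 8*(-19)^(¾)*5^(¼)/5 + (⅕)*(-1)*5^(¼)*19^(¾)*I^(3/2)) = -38 + (104 + 13 - 8*(-19)^(¾)*5^(¼)/5 - 5^(¼)*19^(¾)*I^(3/2)/5) = -38 + (117 - 8*(-19)^(¾)*5^(¼)/5 - 5^(¼)*19^(¾)*I^(3/2)/5) = 79 - 8*(-19)^(¾)*5^(¼)/5 - 5^(¼)*19^(¾)*I^(3/2)/5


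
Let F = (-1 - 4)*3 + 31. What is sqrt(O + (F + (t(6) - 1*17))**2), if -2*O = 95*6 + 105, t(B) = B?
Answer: 25*I*sqrt(2)/2 ≈ 17.678*I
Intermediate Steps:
O = -675/2 (O = -(95*6 + 105)/2 = -(570 + 105)/2 = -1/2*675 = -675/2 ≈ -337.50)
F = 16 (F = -5*3 + 31 = -15 + 31 = 16)
sqrt(O + (F + (t(6) - 1*17))**2) = sqrt(-675/2 + (16 + (6 - 1*17))**2) = sqrt(-675/2 + (16 + (6 - 17))**2) = sqrt(-675/2 + (16 - 11)**2) = sqrt(-675/2 + 5**2) = sqrt(-675/2 + 25) = sqrt(-625/2) = 25*I*sqrt(2)/2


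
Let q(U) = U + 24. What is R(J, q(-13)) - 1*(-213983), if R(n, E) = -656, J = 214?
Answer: 213327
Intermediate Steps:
q(U) = 24 + U
R(J, q(-13)) - 1*(-213983) = -656 - 1*(-213983) = -656 + 213983 = 213327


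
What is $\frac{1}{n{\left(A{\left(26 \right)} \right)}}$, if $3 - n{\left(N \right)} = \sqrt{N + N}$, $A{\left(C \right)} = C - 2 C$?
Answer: $\frac{3}{61} + \frac{2 i \sqrt{13}}{61} \approx 0.04918 + 0.11821 i$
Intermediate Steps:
$A{\left(C \right)} = - C$
$n{\left(N \right)} = 3 - \sqrt{2} \sqrt{N}$ ($n{\left(N \right)} = 3 - \sqrt{N + N} = 3 - \sqrt{2 N} = 3 - \sqrt{2} \sqrt{N}$)
$\frac{1}{n{\left(A{\left(26 \right)} \right)}} = \frac{1}{3 - \sqrt{2} \sqrt{\left(-1\right) 26}} = \frac{1}{3 - \sqrt{2} \sqrt{-26}} = \frac{1}{3 - \sqrt{2} i \sqrt{26}} = \frac{1}{3 - 2 i \sqrt{13}}$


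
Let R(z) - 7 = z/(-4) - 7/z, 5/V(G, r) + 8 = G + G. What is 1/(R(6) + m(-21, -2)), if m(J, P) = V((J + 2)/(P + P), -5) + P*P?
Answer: 3/35 ≈ 0.085714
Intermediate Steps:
V(G, r) = 5/(-8 + 2*G) (V(G, r) = 5/(-8 + (G + G)) = 5/(-8 + 2*G))
R(z) = 7 - 7/z - z/4 (R(z) = 7 + (z/(-4) - 7/z) = 7 + (z*(-¼) - 7/z) = 7 + (-z/4 - 7/z) = 7 + (-7/z - z/4) = 7 - 7/z - z/4)
m(J, P) = P² + 5/(2*(-4 + (2 + J)/(2*P))) (m(J, P) = 5/(2*(-4 + (J + 2)/(P + P))) + P*P = 5/(2*(-4 + (2 + J)/((2*P)))) + P² = 5/(2*(-4 + (2 + J)*(1/(2*P)))) + P² = 5/(2*(-4 + (2 + J)/(2*P))) + P² = P² + 5/(2*(-4 + (2 + J)/(2*P))))
1/(R(6) + m(-21, -2)) = 1/((7 - 7/6 - ¼*6) - 2*(-5 - 2*(-2 - 1*(-21) + 8*(-2)))/(-2 - 1*(-21) + 8*(-2))) = 1/((7 - 7*⅙ - 3/2) - 2*(-5 - 2*(-2 + 21 - 16))/(-2 + 21 - 16)) = 1/((7 - 7/6 - 3/2) - 2*(-5 - 2*3)/3) = 1/(13/3 - 2*⅓*(-5 - 6)) = 1/(13/3 - 2*⅓*(-11)) = 1/(13/3 + 22/3) = 1/(35/3) = 3/35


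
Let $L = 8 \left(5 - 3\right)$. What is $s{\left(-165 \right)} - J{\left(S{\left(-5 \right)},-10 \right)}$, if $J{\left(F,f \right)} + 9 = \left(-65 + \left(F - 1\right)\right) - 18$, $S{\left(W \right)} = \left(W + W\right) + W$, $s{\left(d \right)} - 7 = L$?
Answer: $131$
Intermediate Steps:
$L = 16$ ($L = 8 \cdot 2 = 16$)
$s{\left(d \right)} = 23$ ($s{\left(d \right)} = 7 + 16 = 23$)
$S{\left(W \right)} = 3 W$ ($S{\left(W \right)} = 2 W + W = 3 W$)
$J{\left(F,f \right)} = -93 + F$ ($J{\left(F,f \right)} = -9 + \left(\left(-65 + \left(F - 1\right)\right) - 18\right) = -9 + \left(\left(-65 + \left(-1 + F\right)\right) - 18\right) = -9 + \left(\left(-66 + F\right) - 18\right) = -9 + \left(-84 + F\right) = -93 + F$)
$s{\left(-165 \right)} - J{\left(S{\left(-5 \right)},-10 \right)} = 23 - \left(-93 + 3 \left(-5\right)\right) = 23 - \left(-93 - 15\right) = 23 - -108 = 23 + 108 = 131$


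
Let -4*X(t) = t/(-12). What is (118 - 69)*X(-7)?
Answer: -343/48 ≈ -7.1458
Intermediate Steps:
X(t) = t/48 (X(t) = -t/(4*(-12)) = -t*(-1)/(4*12) = -(-1)*t/48 = t/48)
(118 - 69)*X(-7) = (118 - 69)*((1/48)*(-7)) = 49*(-7/48) = -343/48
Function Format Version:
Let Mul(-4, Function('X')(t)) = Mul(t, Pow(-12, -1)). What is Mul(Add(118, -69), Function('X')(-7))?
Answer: Rational(-343, 48) ≈ -7.1458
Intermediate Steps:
Function('X')(t) = Mul(Rational(1, 48), t) (Function('X')(t) = Mul(Rational(-1, 4), Mul(t, Pow(-12, -1))) = Mul(Rational(-1, 4), Mul(t, Rational(-1, 12))) = Mul(Rational(-1, 4), Mul(Rational(-1, 12), t)) = Mul(Rational(1, 48), t))
Mul(Add(118, -69), Function('X')(-7)) = Mul(Add(118, -69), Mul(Rational(1, 48), -7)) = Mul(49, Rational(-7, 48)) = Rational(-343, 48)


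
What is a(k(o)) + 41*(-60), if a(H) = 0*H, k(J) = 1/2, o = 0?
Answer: -2460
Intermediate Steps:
k(J) = 1/2
a(H) = 0
a(k(o)) + 41*(-60) = 0 + 41*(-60) = 0 - 2460 = -2460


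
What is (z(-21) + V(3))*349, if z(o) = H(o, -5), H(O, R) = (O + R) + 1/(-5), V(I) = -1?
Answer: -47464/5 ≈ -9492.8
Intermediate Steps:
H(O, R) = -⅕ + O + R (H(O, R) = (O + R) - ⅕ = -⅕ + O + R)
z(o) = -26/5 + o (z(o) = -⅕ + o - 5 = -26/5 + o)
(z(-21) + V(3))*349 = ((-26/5 - 21) - 1)*349 = (-131/5 - 1)*349 = -136/5*349 = -47464/5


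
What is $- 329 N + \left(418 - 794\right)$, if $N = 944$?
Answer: $-310952$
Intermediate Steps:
$- 329 N + \left(418 - 794\right) = \left(-329\right) 944 + \left(418 - 794\right) = -310576 + \left(418 - 794\right) = -310576 - 376 = -310952$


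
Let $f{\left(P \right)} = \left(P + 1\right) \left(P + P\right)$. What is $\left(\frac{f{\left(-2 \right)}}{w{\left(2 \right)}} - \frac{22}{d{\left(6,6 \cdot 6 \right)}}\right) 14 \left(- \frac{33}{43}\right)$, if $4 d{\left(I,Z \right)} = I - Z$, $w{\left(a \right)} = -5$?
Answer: $- \frac{4928}{215} \approx -22.921$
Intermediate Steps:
$f{\left(P \right)} = 2 P \left(1 + P\right)$ ($f{\left(P \right)} = \left(1 + P\right) 2 P = 2 P \left(1 + P\right)$)
$d{\left(I,Z \right)} = - \frac{Z}{4} + \frac{I}{4}$ ($d{\left(I,Z \right)} = \frac{I - Z}{4} = - \frac{Z}{4} + \frac{I}{4}$)
$\left(\frac{f{\left(-2 \right)}}{w{\left(2 \right)}} - \frac{22}{d{\left(6,6 \cdot 6 \right)}}\right) 14 \left(- \frac{33}{43}\right) = \left(\frac{2 \left(-2\right) \left(1 - 2\right)}{-5} - \frac{22}{- \frac{6 \cdot 6}{4} + \frac{1}{4} \cdot 6}\right) 14 \left(- \frac{33}{43}\right) = \left(2 \left(-2\right) \left(-1\right) \left(- \frac{1}{5}\right) - \frac{22}{\left(- \frac{1}{4}\right) 36 + \frac{3}{2}}\right) 14 \left(\left(-33\right) \frac{1}{43}\right) = \left(4 \left(- \frac{1}{5}\right) - \frac{22}{-9 + \frac{3}{2}}\right) 14 \left(- \frac{33}{43}\right) = \left(- \frac{4}{5} - \frac{22}{- \frac{15}{2}}\right) 14 \left(- \frac{33}{43}\right) = \left(- \frac{4}{5} - - \frac{44}{15}\right) 14 \left(- \frac{33}{43}\right) = \left(- \frac{4}{5} + \frac{44}{15}\right) 14 \left(- \frac{33}{43}\right) = \frac{32}{15} \cdot 14 \left(- \frac{33}{43}\right) = \frac{448}{15} \left(- \frac{33}{43}\right) = - \frac{4928}{215}$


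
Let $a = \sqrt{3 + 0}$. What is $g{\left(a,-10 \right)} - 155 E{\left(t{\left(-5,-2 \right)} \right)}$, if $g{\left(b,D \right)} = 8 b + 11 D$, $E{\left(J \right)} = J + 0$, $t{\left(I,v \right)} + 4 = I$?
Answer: $1285 + 8 \sqrt{3} \approx 1298.9$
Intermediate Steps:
$t{\left(I,v \right)} = -4 + I$
$a = \sqrt{3} \approx 1.732$
$E{\left(J \right)} = J$
$g{\left(a,-10 \right)} - 155 E{\left(t{\left(-5,-2 \right)} \right)} = \left(8 \sqrt{3} + 11 \left(-10\right)\right) - 155 \left(-4 - 5\right) = \left(8 \sqrt{3} - 110\right) - -1395 = \left(-110 + 8 \sqrt{3}\right) + 1395 = 1285 + 8 \sqrt{3}$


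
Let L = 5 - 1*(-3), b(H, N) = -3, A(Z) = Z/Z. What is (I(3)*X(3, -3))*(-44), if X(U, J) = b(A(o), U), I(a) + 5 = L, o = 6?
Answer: 396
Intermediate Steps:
A(Z) = 1
L = 8 (L = 5 + 3 = 8)
I(a) = 3 (I(a) = -5 + 8 = 3)
X(U, J) = -3
(I(3)*X(3, -3))*(-44) = (3*(-3))*(-44) = -9*(-44) = 396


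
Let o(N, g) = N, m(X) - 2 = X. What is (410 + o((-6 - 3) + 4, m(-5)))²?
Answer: 164025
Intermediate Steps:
m(X) = 2 + X
(410 + o((-6 - 3) + 4, m(-5)))² = (410 + ((-6 - 3) + 4))² = (410 + (-9 + 4))² = (410 - 5)² = 405² = 164025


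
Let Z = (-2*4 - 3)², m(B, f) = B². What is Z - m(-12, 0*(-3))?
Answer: -23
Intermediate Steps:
Z = 121 (Z = (-8 - 3)² = (-11)² = 121)
Z - m(-12, 0*(-3)) = 121 - 1*(-12)² = 121 - 1*144 = 121 - 144 = -23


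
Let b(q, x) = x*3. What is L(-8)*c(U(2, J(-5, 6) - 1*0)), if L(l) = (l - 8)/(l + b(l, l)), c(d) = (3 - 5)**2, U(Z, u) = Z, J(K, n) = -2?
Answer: 2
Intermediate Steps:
b(q, x) = 3*x
c(d) = 4 (c(d) = (-2)**2 = 4)
L(l) = (-8 + l)/(4*l) (L(l) = (l - 8)/(l + 3*l) = (-8 + l)/((4*l)) = (-8 + l)*(1/(4*l)) = (-8 + l)/(4*l))
L(-8)*c(U(2, J(-5, 6) - 1*0)) = ((1/4)*(-8 - 8)/(-8))*4 = ((1/4)*(-1/8)*(-16))*4 = (1/2)*4 = 2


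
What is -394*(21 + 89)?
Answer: -43340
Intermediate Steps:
-394*(21 + 89) = -394*110 = -43340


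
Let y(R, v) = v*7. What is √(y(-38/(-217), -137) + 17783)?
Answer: 2*√4206 ≈ 129.71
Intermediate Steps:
y(R, v) = 7*v
√(y(-38/(-217), -137) + 17783) = √(7*(-137) + 17783) = √(-959 + 17783) = √16824 = 2*√4206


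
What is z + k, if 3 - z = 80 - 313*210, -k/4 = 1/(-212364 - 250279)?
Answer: 30373900883/462643 ≈ 65653.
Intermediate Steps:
k = 4/462643 (k = -4/(-212364 - 250279) = -4/(-462643) = -4*(-1/462643) = 4/462643 ≈ 8.6460e-6)
z = 65653 (z = 3 - (80 - 313*210) = 3 - (80 - 65730) = 3 - 1*(-65650) = 3 + 65650 = 65653)
z + k = 65653 + 4/462643 = 30373900883/462643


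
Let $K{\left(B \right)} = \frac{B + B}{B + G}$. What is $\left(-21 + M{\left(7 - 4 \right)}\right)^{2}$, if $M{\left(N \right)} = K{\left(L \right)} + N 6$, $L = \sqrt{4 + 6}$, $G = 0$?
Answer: $1$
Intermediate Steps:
$L = \sqrt{10} \approx 3.1623$
$K{\left(B \right)} = 2$ ($K{\left(B \right)} = \frac{B + B}{B + 0} = \frac{2 B}{B} = 2$)
$M{\left(N \right)} = 2 + 6 N$ ($M{\left(N \right)} = 2 + N 6 = 2 + 6 N$)
$\left(-21 + M{\left(7 - 4 \right)}\right)^{2} = \left(-21 + \left(2 + 6 \left(7 - 4\right)\right)\right)^{2} = \left(-21 + \left(2 + 6 \cdot 3\right)\right)^{2} = \left(-21 + \left(2 + 18\right)\right)^{2} = \left(-21 + 20\right)^{2} = \left(-1\right)^{2} = 1$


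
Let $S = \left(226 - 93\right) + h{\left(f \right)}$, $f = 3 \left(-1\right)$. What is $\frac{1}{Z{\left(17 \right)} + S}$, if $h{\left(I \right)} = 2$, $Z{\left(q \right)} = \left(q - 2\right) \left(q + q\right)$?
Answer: $\frac{1}{645} \approx 0.0015504$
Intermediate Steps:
$f = -3$
$Z{\left(q \right)} = 2 q \left(-2 + q\right)$ ($Z{\left(q \right)} = \left(-2 + q\right) 2 q = 2 q \left(-2 + q\right)$)
$S = 135$ ($S = \left(226 - 93\right) + 2 = 133 + 2 = 135$)
$\frac{1}{Z{\left(17 \right)} + S} = \frac{1}{2 \cdot 17 \left(-2 + 17\right) + 135} = \frac{1}{2 \cdot 17 \cdot 15 + 135} = \frac{1}{510 + 135} = \frac{1}{645}$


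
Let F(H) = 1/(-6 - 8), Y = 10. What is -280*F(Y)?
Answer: 20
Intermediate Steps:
F(H) = -1/14 (F(H) = 1/(-14) = -1/14)
-280*F(Y) = -280*(-1/14) = 20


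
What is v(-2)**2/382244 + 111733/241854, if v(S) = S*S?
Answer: 10678284629/23111810094 ≈ 0.46203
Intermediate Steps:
v(S) = S**2
v(-2)**2/382244 + 111733/241854 = ((-2)**2)**2/382244 + 111733/241854 = 4**2*(1/382244) + 111733*(1/241854) = 16*(1/382244) + 111733/241854 = 4/95561 + 111733/241854 = 10678284629/23111810094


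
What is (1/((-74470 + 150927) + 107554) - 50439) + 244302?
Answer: 35672924494/184011 ≈ 1.9386e+5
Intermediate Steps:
(1/((-74470 + 150927) + 107554) - 50439) + 244302 = (1/(76457 + 107554) - 50439) + 244302 = (1/184011 - 50439) + 244302 = -9281330828/184011 + 244302 = 35672924494/184011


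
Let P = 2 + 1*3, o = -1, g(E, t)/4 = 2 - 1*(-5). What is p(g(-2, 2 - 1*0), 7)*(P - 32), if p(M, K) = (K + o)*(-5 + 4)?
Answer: 162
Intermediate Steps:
g(E, t) = 28 (g(E, t) = 4*(2 - 1*(-5)) = 4*(2 + 5) = 4*7 = 28)
p(M, K) = 1 - K (p(M, K) = (K - 1)*(-5 + 4) = (-1 + K)*(-1) = 1 - K)
P = 5 (P = 2 + 3 = 5)
p(g(-2, 2 - 1*0), 7)*(P - 32) = (1 - 1*7)*(5 - 32) = (1 - 7)*(-27) = -6*(-27) = 162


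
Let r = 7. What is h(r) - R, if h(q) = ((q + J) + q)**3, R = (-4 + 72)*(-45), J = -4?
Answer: 4060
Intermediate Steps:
R = -3060 (R = 68*(-45) = -3060)
h(q) = (-4 + 2*q)**3 (h(q) = ((q - 4) + q)**3 = ((-4 + q) + q)**3 = (-4 + 2*q)**3)
h(r) - R = 8*(-2 + 7)**3 - 1*(-3060) = 8*5**3 + 3060 = 8*125 + 3060 = 1000 + 3060 = 4060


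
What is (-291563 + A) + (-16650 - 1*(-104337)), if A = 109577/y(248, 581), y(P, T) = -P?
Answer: -50670825/248 ≈ -2.0432e+5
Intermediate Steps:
A = -109577/248 (A = 109577/((-1*248)) = 109577/(-248) = 109577*(-1/248) = -109577/248 ≈ -441.84)
(-291563 + A) + (-16650 - 1*(-104337)) = (-291563 - 109577/248) + (-16650 - 1*(-104337)) = -72417201/248 + (-16650 + 104337) = -72417201/248 + 87687 = -50670825/248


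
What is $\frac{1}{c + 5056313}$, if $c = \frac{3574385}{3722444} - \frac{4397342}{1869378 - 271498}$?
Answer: $\frac{371751176170}{1879689638744846207} \approx 1.9777 \cdot 10^{-7}$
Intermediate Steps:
$c = - \frac{666088815003}{371751176170}$ ($c = 3574385 \cdot \frac{1}{3722444} - \frac{4397342}{1597880} = \frac{3574385}{3722444} - \frac{2198671}{798940} = - \frac{666088815003}{371751176170} \approx -1.7918$)
$\frac{1}{c + 5056313} = \frac{1}{- \frac{666088815003}{371751176170} + 5056313} = \frac{1}{\frac{1879689638744846207}{371751176170}} = \frac{371751176170}{1879689638744846207}$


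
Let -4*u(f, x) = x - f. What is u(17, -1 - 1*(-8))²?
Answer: 25/4 ≈ 6.2500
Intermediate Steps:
u(f, x) = -x/4 + f/4 (u(f, x) = -(x - f)/4 = -x/4 + f/4)
u(17, -1 - 1*(-8))² = (-(-1 - 1*(-8))/4 + (¼)*17)² = (-(-1 + 8)/4 + 17/4)² = (-¼*7 + 17/4)² = (-7/4 + 17/4)² = (5/2)² = 25/4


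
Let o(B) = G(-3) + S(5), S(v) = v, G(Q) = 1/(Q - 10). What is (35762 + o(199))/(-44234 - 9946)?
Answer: -15499/23478 ≈ -0.66015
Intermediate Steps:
G(Q) = 1/(-10 + Q)
o(B) = 64/13 (o(B) = 1/(-10 - 3) + 5 = 1/(-13) + 5 = -1/13 + 5 = 64/13)
(35762 + o(199))/(-44234 - 9946) = (35762 + 64/13)/(-44234 - 9946) = (464970/13)/(-54180) = (464970/13)*(-1/54180) = -15499/23478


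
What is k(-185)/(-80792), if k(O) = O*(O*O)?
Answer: 6331625/80792 ≈ 78.370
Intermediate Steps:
k(O) = O³ (k(O) = O*O² = O³)
k(-185)/(-80792) = (-185)³/(-80792) = -6331625*(-1/80792) = 6331625/80792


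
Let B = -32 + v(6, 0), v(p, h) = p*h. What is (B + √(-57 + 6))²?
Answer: (32 - I*√51)² ≈ 973.0 - 457.05*I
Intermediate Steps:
v(p, h) = h*p
B = -32 (B = -32 + 0*6 = -32 + 0 = -32)
(B + √(-57 + 6))² = (-32 + √(-57 + 6))² = (-32 + √(-51))² = (-32 + I*√51)²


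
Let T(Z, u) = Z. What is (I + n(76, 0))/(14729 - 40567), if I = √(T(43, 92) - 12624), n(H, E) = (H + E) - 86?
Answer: 5/12919 - I*√12581/25838 ≈ 0.00038703 - 0.0043411*I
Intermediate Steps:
n(H, E) = -86 + E + H (n(H, E) = (E + H) - 86 = -86 + E + H)
I = I*√12581 (I = √(43 - 12624) = √(-12581) = I*√12581 ≈ 112.17*I)
(I + n(76, 0))/(14729 - 40567) = (I*√12581 + (-86 + 0 + 76))/(14729 - 40567) = (I*√12581 - 10)/(-25838) = (-10 + I*√12581)*(-1/25838) = 5/12919 - I*√12581/25838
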